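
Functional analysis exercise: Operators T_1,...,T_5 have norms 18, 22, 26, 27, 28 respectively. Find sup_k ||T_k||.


By the Uniform Boundedness Principle, the supremum of norms is finite.
sup_k ||T_k|| = max(18, 22, 26, 27, 28) = 28

28


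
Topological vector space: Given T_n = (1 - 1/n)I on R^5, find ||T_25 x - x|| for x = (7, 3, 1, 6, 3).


T_25 x - x = (1 - 1/25)x - x = -x/25
||x|| = sqrt(104) = 10.1980
||T_25 x - x|| = ||x||/25 = 10.1980/25 = 0.4079

0.4079


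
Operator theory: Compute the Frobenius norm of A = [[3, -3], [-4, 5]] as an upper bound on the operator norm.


||A||_F^2 = sum a_ij^2
= 3^2 + (-3)^2 + (-4)^2 + 5^2
= 9 + 9 + 16 + 25 = 59
||A||_F = sqrt(59) = 7.6811

7.6811


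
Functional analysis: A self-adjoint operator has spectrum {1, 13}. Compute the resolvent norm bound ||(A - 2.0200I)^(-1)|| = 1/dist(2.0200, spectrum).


dist(2.0200, {1, 13}) = min(|2.0200 - 1|, |2.0200 - 13|)
= min(1.0200, 10.9800) = 1.0200
Resolvent bound = 1/1.0200 = 0.9804

0.9804


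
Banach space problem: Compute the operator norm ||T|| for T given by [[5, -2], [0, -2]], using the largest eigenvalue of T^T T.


A^T A = [[25, -10], [-10, 8]]
trace(A^T A) = 33, det(A^T A) = 100
discriminant = 33^2 - 4*100 = 689
Largest eigenvalue of A^T A = (trace + sqrt(disc))/2 = 29.6244
||T|| = sqrt(29.6244) = 5.4428

5.4428


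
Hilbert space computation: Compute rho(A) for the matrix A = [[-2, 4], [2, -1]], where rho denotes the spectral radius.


For a 2x2 matrix, eigenvalues satisfy lambda^2 - (trace)*lambda + det = 0
trace = -2 + -1 = -3
det = -2*-1 - 4*2 = -6
discriminant = (-3)^2 - 4*(-6) = 33
spectral radius = max |eigenvalue| = 4.3723

4.3723


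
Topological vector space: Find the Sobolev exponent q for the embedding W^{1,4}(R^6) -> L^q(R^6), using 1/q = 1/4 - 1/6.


Using the Sobolev embedding formula: 1/q = 1/p - k/n
1/q = 1/4 - 1/6 = 1/12
q = 1/(1/12) = 12

12.0000


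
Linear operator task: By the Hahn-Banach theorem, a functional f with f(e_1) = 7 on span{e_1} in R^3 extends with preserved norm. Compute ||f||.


The norm of f is given by ||f|| = sup_{||x||=1} |f(x)|.
On span{e_1}, ||e_1|| = 1, so ||f|| = |f(e_1)| / ||e_1||
= |7| / 1 = 7.0000

7.0000


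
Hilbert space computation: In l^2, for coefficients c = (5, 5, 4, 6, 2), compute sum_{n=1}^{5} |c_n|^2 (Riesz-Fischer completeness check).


sum |c_n|^2 = 5^2 + 5^2 + 4^2 + 6^2 + 2^2
= 25 + 25 + 16 + 36 + 4
= 106

106


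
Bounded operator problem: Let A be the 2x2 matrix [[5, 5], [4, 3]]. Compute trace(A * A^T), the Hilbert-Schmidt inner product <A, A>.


trace(A * A^T) = sum of squares of all entries
= 5^2 + 5^2 + 4^2 + 3^2
= 25 + 25 + 16 + 9
= 75

75


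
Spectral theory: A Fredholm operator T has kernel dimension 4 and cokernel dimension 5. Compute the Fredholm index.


The Fredholm index is defined as ind(T) = dim(ker T) - dim(coker T)
= 4 - 5
= -1

-1


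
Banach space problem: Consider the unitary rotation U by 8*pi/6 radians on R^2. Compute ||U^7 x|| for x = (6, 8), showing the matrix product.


U is a rotation by theta = 8*pi/6
U^7 = rotation by 7*theta = 56*pi/6 = 8*pi/6 (mod 2*pi)
cos(8*pi/6) = -0.5000, sin(8*pi/6) = -0.8660
U^7 x = (-0.5000 * 6 - -0.8660 * 8, -0.8660 * 6 + -0.5000 * 8)
= (3.9282, -9.1962)
||U^7 x|| = sqrt(3.9282^2 + (-9.1962)^2) = sqrt(100.0000) = 10.0000

10.0000


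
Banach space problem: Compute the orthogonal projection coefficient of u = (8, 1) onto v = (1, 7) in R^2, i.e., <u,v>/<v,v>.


Computing <u,v> = 8*1 + 1*7 = 15
Computing <v,v> = 1^2 + 7^2 = 50
Projection coefficient = 15/50 = 0.3000

0.3000


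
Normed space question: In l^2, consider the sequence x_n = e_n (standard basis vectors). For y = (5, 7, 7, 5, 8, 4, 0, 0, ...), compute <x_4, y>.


x_4 = e_4 is the standard basis vector with 1 in position 4.
<x_4, y> = y_4 = 5
As n -> infinity, <x_n, y> -> 0, confirming weak convergence of (x_n) to 0.

5


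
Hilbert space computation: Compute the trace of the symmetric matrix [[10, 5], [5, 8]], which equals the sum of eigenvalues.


For a self-adjoint (symmetric) matrix, the eigenvalues are real.
The sum of eigenvalues equals the trace of the matrix.
trace = 10 + 8 = 18

18


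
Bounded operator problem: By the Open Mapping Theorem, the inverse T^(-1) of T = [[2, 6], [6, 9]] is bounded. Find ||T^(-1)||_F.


det(T) = 2*9 - 6*6 = -18
T^(-1) = (1/-18) * [[9, -6], [-6, 2]] = [[-0.5000, 0.3333], [0.3333, -0.1111]]
||T^(-1)||_F^2 = (-0.5000)^2 + 0.3333^2 + 0.3333^2 + (-0.1111)^2 = 0.4846
||T^(-1)||_F = sqrt(0.4846) = 0.6961

0.6961


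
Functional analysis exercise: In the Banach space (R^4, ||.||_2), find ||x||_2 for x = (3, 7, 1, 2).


The l^2 norm = (sum |x_i|^2)^(1/2)
Sum of 2th powers = 9 + 49 + 1 + 4 = 63
||x||_2 = (63)^(1/2) = 7.9373

7.9373


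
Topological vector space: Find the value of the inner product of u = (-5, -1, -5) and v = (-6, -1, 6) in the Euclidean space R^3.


Computing the standard inner product <u, v> = sum u_i * v_i
= -5*-6 + -1*-1 + -5*6
= 30 + 1 + -30
= 1

1


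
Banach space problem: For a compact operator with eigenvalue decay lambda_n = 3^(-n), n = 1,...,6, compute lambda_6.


The eigenvalue formula gives lambda_6 = 1/3^6
= 1/729
= 0.0014

0.0014


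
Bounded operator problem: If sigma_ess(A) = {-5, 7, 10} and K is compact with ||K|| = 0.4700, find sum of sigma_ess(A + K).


By Weyl's theorem, the essential spectrum is invariant under compact perturbations.
sigma_ess(A + K) = sigma_ess(A) = {-5, 7, 10}
Sum = -5 + 7 + 10 = 12

12


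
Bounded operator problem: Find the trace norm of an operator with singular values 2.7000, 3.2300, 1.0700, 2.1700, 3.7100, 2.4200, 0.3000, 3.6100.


The nuclear norm is the sum of all singular values.
||T||_1 = 2.7000 + 3.2300 + 1.0700 + 2.1700 + 3.7100 + 2.4200 + 0.3000 + 3.6100
= 19.2100

19.2100


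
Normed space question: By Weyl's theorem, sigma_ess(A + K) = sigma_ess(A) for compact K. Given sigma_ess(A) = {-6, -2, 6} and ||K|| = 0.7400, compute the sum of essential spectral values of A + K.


By Weyl's theorem, the essential spectrum is invariant under compact perturbations.
sigma_ess(A + K) = sigma_ess(A) = {-6, -2, 6}
Sum = -6 + -2 + 6 = -2

-2


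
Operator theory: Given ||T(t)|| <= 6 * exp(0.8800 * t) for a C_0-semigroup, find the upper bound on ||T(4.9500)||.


||T(4.9500)|| <= 6 * exp(0.8800 * 4.9500)
= 6 * exp(4.3560)
= 6 * 77.9447
= 467.6684

467.6684


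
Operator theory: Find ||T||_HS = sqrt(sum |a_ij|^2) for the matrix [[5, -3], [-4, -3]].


The Hilbert-Schmidt norm is sqrt(sum of squares of all entries).
Sum of squares = 5^2 + (-3)^2 + (-4)^2 + (-3)^2
= 25 + 9 + 16 + 9 = 59
||T||_HS = sqrt(59) = 7.6811

7.6811


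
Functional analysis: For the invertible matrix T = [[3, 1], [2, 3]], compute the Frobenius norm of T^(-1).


det(T) = 3*3 - 1*2 = 7
T^(-1) = (1/7) * [[3, -1], [-2, 3]] = [[0.4286, -0.1429], [-0.2857, 0.4286]]
||T^(-1)||_F^2 = 0.4286^2 + (-0.1429)^2 + (-0.2857)^2 + 0.4286^2 = 0.4694
||T^(-1)||_F = sqrt(0.4694) = 0.6851

0.6851


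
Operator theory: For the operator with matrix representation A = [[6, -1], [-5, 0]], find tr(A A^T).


trace(A * A^T) = sum of squares of all entries
= 6^2 + (-1)^2 + (-5)^2 + 0^2
= 36 + 1 + 25 + 0
= 62

62


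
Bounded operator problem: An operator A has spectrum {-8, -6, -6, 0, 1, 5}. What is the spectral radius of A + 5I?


Spectrum of A + 5I = {-3, -1, -1, 5, 6, 10}
Spectral radius = max |lambda| over the shifted spectrum
= max(3, 1, 1, 5, 6, 10) = 10

10


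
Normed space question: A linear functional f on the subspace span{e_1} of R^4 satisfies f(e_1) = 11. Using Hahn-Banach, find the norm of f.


The norm of f is given by ||f|| = sup_{||x||=1} |f(x)|.
On span{e_1}, ||e_1|| = 1, so ||f|| = |f(e_1)| / ||e_1||
= |11| / 1 = 11.0000

11.0000


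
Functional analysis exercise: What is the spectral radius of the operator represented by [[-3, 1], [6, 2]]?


For a 2x2 matrix, eigenvalues satisfy lambda^2 - (trace)*lambda + det = 0
trace = -3 + 2 = -1
det = -3*2 - 1*6 = -12
discriminant = (-1)^2 - 4*(-12) = 49
spectral radius = max |eigenvalue| = 4.0000

4.0000


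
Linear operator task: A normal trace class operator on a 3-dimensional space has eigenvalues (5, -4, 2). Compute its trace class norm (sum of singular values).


For a normal operator, singular values equal |eigenvalues|.
Trace norm = sum |lambda_i| = 5 + 4 + 2
= 11

11


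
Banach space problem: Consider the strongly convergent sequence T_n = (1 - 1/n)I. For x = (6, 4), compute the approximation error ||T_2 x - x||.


T_2 x - x = (1 - 1/2)x - x = -x/2
||x|| = sqrt(52) = 7.2111
||T_2 x - x|| = ||x||/2 = 7.2111/2 = 3.6056

3.6056


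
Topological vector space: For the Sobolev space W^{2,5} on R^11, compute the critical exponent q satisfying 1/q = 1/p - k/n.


Using the Sobolev embedding formula: 1/q = 1/p - k/n
1/q = 1/5 - 2/11 = 1/55
q = 1/(1/55) = 55

55.0000


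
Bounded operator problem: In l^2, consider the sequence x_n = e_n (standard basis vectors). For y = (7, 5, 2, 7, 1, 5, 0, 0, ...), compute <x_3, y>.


x_3 = e_3 is the standard basis vector with 1 in position 3.
<x_3, y> = y_3 = 2
As n -> infinity, <x_n, y> -> 0, confirming weak convergence of (x_n) to 0.

2


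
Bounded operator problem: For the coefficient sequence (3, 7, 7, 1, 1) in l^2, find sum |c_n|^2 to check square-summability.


sum |c_n|^2 = 3^2 + 7^2 + 7^2 + 1^2 + 1^2
= 9 + 49 + 49 + 1 + 1
= 109

109


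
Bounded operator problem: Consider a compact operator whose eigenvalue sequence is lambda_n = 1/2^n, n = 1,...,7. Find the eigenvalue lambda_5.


The eigenvalue formula gives lambda_5 = 1/2^5
= 1/32
= 0.0312

0.0312


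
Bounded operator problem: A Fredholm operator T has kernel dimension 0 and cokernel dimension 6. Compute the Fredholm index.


The Fredholm index is defined as ind(T) = dim(ker T) - dim(coker T)
= 0 - 6
= -6

-6


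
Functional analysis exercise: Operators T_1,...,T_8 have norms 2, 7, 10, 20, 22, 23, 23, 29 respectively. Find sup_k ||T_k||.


By the Uniform Boundedness Principle, the supremum of norms is finite.
sup_k ||T_k|| = max(2, 7, 10, 20, 22, 23, 23, 29) = 29

29


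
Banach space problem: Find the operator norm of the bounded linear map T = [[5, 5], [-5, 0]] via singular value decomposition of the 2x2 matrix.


A^T A = [[50, 25], [25, 25]]
trace(A^T A) = 75, det(A^T A) = 625
discriminant = 75^2 - 4*625 = 3125
Largest eigenvalue of A^T A = (trace + sqrt(disc))/2 = 65.4508
||T|| = sqrt(65.4508) = 8.0902

8.0902


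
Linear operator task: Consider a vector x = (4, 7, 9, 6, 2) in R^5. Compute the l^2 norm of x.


The l^2 norm = (sum |x_i|^2)^(1/2)
Sum of 2th powers = 16 + 49 + 81 + 36 + 4 = 186
||x||_2 = (186)^(1/2) = 13.6382

13.6382


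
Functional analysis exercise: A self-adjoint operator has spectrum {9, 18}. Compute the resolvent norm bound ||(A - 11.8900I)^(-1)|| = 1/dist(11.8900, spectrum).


dist(11.8900, {9, 18}) = min(|11.8900 - 9|, |11.8900 - 18|)
= min(2.8900, 6.1100) = 2.8900
Resolvent bound = 1/2.8900 = 0.3460

0.3460


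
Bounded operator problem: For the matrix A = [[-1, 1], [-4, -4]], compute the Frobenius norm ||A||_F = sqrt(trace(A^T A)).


||A||_F^2 = sum a_ij^2
= (-1)^2 + 1^2 + (-4)^2 + (-4)^2
= 1 + 1 + 16 + 16 = 34
||A||_F = sqrt(34) = 5.8310

5.8310


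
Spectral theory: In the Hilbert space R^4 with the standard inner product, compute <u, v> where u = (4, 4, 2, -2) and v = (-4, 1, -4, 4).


Computing the standard inner product <u, v> = sum u_i * v_i
= 4*-4 + 4*1 + 2*-4 + -2*4
= -16 + 4 + -8 + -8
= -28

-28


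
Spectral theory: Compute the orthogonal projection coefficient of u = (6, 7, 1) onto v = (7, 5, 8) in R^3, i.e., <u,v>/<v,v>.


Computing <u,v> = 6*7 + 7*5 + 1*8 = 85
Computing <v,v> = 7^2 + 5^2 + 8^2 = 138
Projection coefficient = 85/138 = 0.6159

0.6159


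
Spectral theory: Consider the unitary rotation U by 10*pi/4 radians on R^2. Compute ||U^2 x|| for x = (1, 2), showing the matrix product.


U is a rotation by theta = 10*pi/4
U^2 = rotation by 2*theta = 20*pi/4 = 4*pi/4 (mod 2*pi)
cos(4*pi/4) = -1.0000, sin(4*pi/4) = 0.0000
U^2 x = (-1.0000 * 1 - 0.0000 * 2, 0.0000 * 1 + -1.0000 * 2)
= (-1.0000, -2.0000)
||U^2 x|| = sqrt((-1.0000)^2 + (-2.0000)^2) = sqrt(5.0000) = 2.2361

2.2361


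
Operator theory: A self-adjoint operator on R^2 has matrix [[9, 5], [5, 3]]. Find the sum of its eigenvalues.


For a self-adjoint (symmetric) matrix, the eigenvalues are real.
The sum of eigenvalues equals the trace of the matrix.
trace = 9 + 3 = 12

12


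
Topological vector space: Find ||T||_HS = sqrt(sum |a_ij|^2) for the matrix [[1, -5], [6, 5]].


The Hilbert-Schmidt norm is sqrt(sum of squares of all entries).
Sum of squares = 1^2 + (-5)^2 + 6^2 + 5^2
= 1 + 25 + 36 + 25 = 87
||T||_HS = sqrt(87) = 9.3274

9.3274


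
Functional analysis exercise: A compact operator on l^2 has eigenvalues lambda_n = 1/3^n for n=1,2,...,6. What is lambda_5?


The eigenvalue formula gives lambda_5 = 1/3^5
= 1/243
= 0.0041

0.0041


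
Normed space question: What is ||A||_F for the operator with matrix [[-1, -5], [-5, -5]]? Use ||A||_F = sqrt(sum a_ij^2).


||A||_F^2 = sum a_ij^2
= (-1)^2 + (-5)^2 + (-5)^2 + (-5)^2
= 1 + 25 + 25 + 25 = 76
||A||_F = sqrt(76) = 8.7178

8.7178


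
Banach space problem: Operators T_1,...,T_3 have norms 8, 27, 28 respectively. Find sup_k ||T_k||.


By the Uniform Boundedness Principle, the supremum of norms is finite.
sup_k ||T_k|| = max(8, 27, 28) = 28

28


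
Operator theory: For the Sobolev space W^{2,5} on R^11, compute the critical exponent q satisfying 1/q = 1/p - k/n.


Using the Sobolev embedding formula: 1/q = 1/p - k/n
1/q = 1/5 - 2/11 = 1/55
q = 1/(1/55) = 55

55.0000


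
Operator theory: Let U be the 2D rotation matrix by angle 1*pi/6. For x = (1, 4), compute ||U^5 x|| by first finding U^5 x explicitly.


U is a rotation by theta = 1*pi/6
U^5 = rotation by 5*theta = 5*pi/6
cos(5*pi/6) = -0.8660, sin(5*pi/6) = 0.5000
U^5 x = (-0.8660 * 1 - 0.5000 * 4, 0.5000 * 1 + -0.8660 * 4)
= (-2.8660, -2.9641)
||U^5 x|| = sqrt((-2.8660)^2 + (-2.9641)^2) = sqrt(17.0000) = 4.1231

4.1231


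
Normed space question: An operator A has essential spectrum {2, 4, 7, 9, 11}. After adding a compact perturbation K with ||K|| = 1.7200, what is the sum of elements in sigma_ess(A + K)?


By Weyl's theorem, the essential spectrum is invariant under compact perturbations.
sigma_ess(A + K) = sigma_ess(A) = {2, 4, 7, 9, 11}
Sum = 2 + 4 + 7 + 9 + 11 = 33

33


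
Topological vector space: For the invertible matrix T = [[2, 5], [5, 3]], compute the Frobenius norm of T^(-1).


det(T) = 2*3 - 5*5 = -19
T^(-1) = (1/-19) * [[3, -5], [-5, 2]] = [[-0.1579, 0.2632], [0.2632, -0.1053]]
||T^(-1)||_F^2 = (-0.1579)^2 + 0.2632^2 + 0.2632^2 + (-0.1053)^2 = 0.1745
||T^(-1)||_F = sqrt(0.1745) = 0.4178

0.4178


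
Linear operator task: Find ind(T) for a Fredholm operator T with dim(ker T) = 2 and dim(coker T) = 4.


The Fredholm index is defined as ind(T) = dim(ker T) - dim(coker T)
= 2 - 4
= -2

-2


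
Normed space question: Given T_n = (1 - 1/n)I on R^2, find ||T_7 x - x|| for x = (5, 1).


T_7 x - x = (1 - 1/7)x - x = -x/7
||x|| = sqrt(26) = 5.0990
||T_7 x - x|| = ||x||/7 = 5.0990/7 = 0.7284

0.7284


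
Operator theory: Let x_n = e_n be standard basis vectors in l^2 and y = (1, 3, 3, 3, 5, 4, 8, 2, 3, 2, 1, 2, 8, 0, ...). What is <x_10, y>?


x_10 = e_10 is the standard basis vector with 1 in position 10.
<x_10, y> = y_10 = 2
As n -> infinity, <x_n, y> -> 0, confirming weak convergence of (x_n) to 0.

2


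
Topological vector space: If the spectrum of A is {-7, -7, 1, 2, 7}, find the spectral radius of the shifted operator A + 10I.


Spectrum of A + 10I = {3, 3, 11, 12, 17}
Spectral radius = max |lambda| over the shifted spectrum
= max(3, 3, 11, 12, 17) = 17

17


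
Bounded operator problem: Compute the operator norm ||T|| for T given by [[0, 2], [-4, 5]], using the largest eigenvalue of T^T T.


A^T A = [[16, -20], [-20, 29]]
trace(A^T A) = 45, det(A^T A) = 64
discriminant = 45^2 - 4*64 = 1769
Largest eigenvalue of A^T A = (trace + sqrt(disc))/2 = 43.5297
||T|| = sqrt(43.5297) = 6.5977

6.5977


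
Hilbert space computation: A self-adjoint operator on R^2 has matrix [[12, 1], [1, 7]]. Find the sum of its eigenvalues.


For a self-adjoint (symmetric) matrix, the eigenvalues are real.
The sum of eigenvalues equals the trace of the matrix.
trace = 12 + 7 = 19

19


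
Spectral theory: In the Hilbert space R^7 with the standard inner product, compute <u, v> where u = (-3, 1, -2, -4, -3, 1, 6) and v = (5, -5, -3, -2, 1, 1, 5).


Computing the standard inner product <u, v> = sum u_i * v_i
= -3*5 + 1*-5 + -2*-3 + -4*-2 + -3*1 + 1*1 + 6*5
= -15 + -5 + 6 + 8 + -3 + 1 + 30
= 22

22


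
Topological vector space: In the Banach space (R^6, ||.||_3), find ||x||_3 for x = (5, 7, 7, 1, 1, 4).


The l^3 norm = (sum |x_i|^3)^(1/3)
Sum of 3th powers = 125 + 343 + 343 + 1 + 1 + 64 = 877
||x||_3 = (877)^(1/3) = 9.5719

9.5719


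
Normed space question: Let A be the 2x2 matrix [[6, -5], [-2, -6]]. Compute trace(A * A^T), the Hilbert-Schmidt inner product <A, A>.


trace(A * A^T) = sum of squares of all entries
= 6^2 + (-5)^2 + (-2)^2 + (-6)^2
= 36 + 25 + 4 + 36
= 101

101


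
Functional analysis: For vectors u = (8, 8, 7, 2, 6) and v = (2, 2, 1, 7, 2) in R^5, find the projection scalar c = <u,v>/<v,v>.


Computing <u,v> = 8*2 + 8*2 + 7*1 + 2*7 + 6*2 = 65
Computing <v,v> = 2^2 + 2^2 + 1^2 + 7^2 + 2^2 = 62
Projection coefficient = 65/62 = 1.0484

1.0484


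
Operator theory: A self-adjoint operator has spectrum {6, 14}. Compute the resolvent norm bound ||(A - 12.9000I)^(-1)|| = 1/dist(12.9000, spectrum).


dist(12.9000, {6, 14}) = min(|12.9000 - 6|, |12.9000 - 14|)
= min(6.9000, 1.1000) = 1.1000
Resolvent bound = 1/1.1000 = 0.9091

0.9091


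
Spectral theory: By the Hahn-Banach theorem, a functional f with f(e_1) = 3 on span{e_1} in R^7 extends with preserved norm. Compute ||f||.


The norm of f is given by ||f|| = sup_{||x||=1} |f(x)|.
On span{e_1}, ||e_1|| = 1, so ||f|| = |f(e_1)| / ||e_1||
= |3| / 1 = 3.0000

3.0000


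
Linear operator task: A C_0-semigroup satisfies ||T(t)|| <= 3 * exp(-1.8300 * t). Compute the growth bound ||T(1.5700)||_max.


||T(1.5700)|| <= 3 * exp(-1.8300 * 1.5700)
= 3 * exp(-2.8731)
= 3 * 0.0565
= 0.1696

0.1696


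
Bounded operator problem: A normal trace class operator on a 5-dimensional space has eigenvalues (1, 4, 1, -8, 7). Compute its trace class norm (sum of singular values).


For a normal operator, singular values equal |eigenvalues|.
Trace norm = sum |lambda_i| = 1 + 4 + 1 + 8 + 7
= 21

21


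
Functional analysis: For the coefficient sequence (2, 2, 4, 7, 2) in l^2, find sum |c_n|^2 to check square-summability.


sum |c_n|^2 = 2^2 + 2^2 + 4^2 + 7^2 + 2^2
= 4 + 4 + 16 + 49 + 4
= 77

77


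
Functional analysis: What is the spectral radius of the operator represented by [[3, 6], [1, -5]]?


For a 2x2 matrix, eigenvalues satisfy lambda^2 - (trace)*lambda + det = 0
trace = 3 + -5 = -2
det = 3*-5 - 6*1 = -21
discriminant = (-2)^2 - 4*(-21) = 88
spectral radius = max |eigenvalue| = 5.6904

5.6904


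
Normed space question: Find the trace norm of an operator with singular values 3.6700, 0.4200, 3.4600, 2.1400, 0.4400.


The nuclear norm is the sum of all singular values.
||T||_1 = 3.6700 + 0.4200 + 3.4600 + 2.1400 + 0.4400
= 10.1300

10.1300


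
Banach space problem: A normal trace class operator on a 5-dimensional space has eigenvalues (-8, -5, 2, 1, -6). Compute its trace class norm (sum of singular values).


For a normal operator, singular values equal |eigenvalues|.
Trace norm = sum |lambda_i| = 8 + 5 + 2 + 1 + 6
= 22

22


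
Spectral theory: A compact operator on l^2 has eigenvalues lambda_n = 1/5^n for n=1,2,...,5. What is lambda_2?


The eigenvalue formula gives lambda_2 = 1/5^2
= 1/25
= 0.0400

0.0400


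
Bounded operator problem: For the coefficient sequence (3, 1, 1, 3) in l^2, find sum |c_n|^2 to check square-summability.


sum |c_n|^2 = 3^2 + 1^2 + 1^2 + 3^2
= 9 + 1 + 1 + 9
= 20

20


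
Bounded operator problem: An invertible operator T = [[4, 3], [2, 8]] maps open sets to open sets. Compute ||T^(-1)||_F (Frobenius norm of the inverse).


det(T) = 4*8 - 3*2 = 26
T^(-1) = (1/26) * [[8, -3], [-2, 4]] = [[0.3077, -0.1154], [-0.0769, 0.1538]]
||T^(-1)||_F^2 = 0.3077^2 + (-0.1154)^2 + (-0.0769)^2 + 0.1538^2 = 0.1376
||T^(-1)||_F = sqrt(0.1376) = 0.3709

0.3709


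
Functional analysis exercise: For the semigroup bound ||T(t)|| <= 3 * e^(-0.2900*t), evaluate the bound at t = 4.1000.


||T(4.1000)|| <= 3 * exp(-0.2900 * 4.1000)
= 3 * exp(-1.1890)
= 3 * 0.3045
= 0.9136

0.9136


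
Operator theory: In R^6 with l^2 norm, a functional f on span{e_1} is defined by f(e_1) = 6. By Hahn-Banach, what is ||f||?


The norm of f is given by ||f|| = sup_{||x||=1} |f(x)|.
On span{e_1}, ||e_1|| = 1, so ||f|| = |f(e_1)| / ||e_1||
= |6| / 1 = 6.0000

6.0000


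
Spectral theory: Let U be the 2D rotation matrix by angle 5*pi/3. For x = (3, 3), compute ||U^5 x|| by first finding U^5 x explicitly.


U is a rotation by theta = 5*pi/3
U^5 = rotation by 5*theta = 25*pi/3 = 1*pi/3 (mod 2*pi)
cos(1*pi/3) = 0.5000, sin(1*pi/3) = 0.8660
U^5 x = (0.5000 * 3 - 0.8660 * 3, 0.8660 * 3 + 0.5000 * 3)
= (-1.0981, 4.0981)
||U^5 x|| = sqrt((-1.0981)^2 + 4.0981^2) = sqrt(18.0000) = 4.2426

4.2426


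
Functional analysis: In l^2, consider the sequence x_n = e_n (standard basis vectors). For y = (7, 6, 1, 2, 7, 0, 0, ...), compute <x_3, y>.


x_3 = e_3 is the standard basis vector with 1 in position 3.
<x_3, y> = y_3 = 1
As n -> infinity, <x_n, y> -> 0, confirming weak convergence of (x_n) to 0.

1


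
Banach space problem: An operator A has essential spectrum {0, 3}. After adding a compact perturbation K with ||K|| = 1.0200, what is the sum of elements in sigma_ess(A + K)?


By Weyl's theorem, the essential spectrum is invariant under compact perturbations.
sigma_ess(A + K) = sigma_ess(A) = {0, 3}
Sum = 0 + 3 = 3

3


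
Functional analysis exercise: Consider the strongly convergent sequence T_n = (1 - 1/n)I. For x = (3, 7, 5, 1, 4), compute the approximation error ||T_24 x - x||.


T_24 x - x = (1 - 1/24)x - x = -x/24
||x|| = sqrt(100) = 10.0000
||T_24 x - x|| = ||x||/24 = 10.0000/24 = 0.4167

0.4167


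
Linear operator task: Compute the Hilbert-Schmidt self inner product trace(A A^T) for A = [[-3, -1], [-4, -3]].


trace(A * A^T) = sum of squares of all entries
= (-3)^2 + (-1)^2 + (-4)^2 + (-3)^2
= 9 + 1 + 16 + 9
= 35

35


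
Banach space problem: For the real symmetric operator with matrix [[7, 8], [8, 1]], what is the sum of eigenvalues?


For a self-adjoint (symmetric) matrix, the eigenvalues are real.
The sum of eigenvalues equals the trace of the matrix.
trace = 7 + 1 = 8

8


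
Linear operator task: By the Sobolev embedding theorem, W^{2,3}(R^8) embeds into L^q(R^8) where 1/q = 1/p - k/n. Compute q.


Using the Sobolev embedding formula: 1/q = 1/p - k/n
1/q = 1/3 - 2/8 = 1/12
q = 1/(1/12) = 12

12.0000


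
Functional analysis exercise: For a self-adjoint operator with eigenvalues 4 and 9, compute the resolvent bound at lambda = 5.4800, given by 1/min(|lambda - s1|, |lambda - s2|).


dist(5.4800, {4, 9}) = min(|5.4800 - 4|, |5.4800 - 9|)
= min(1.4800, 3.5200) = 1.4800
Resolvent bound = 1/1.4800 = 0.6757

0.6757


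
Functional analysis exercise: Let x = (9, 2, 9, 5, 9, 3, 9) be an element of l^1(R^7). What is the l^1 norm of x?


The l^1 norm equals the sum of absolute values of all components.
||x||_1 = 9 + 2 + 9 + 5 + 9 + 3 + 9
= 46

46.0000


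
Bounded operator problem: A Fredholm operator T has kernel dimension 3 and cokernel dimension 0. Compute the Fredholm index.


The Fredholm index is defined as ind(T) = dim(ker T) - dim(coker T)
= 3 - 0
= 3

3


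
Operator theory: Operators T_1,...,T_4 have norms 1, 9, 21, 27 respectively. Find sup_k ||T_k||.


By the Uniform Boundedness Principle, the supremum of norms is finite.
sup_k ||T_k|| = max(1, 9, 21, 27) = 27

27


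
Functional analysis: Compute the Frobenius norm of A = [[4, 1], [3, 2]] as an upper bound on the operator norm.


||A||_F^2 = sum a_ij^2
= 4^2 + 1^2 + 3^2 + 2^2
= 16 + 1 + 9 + 4 = 30
||A||_F = sqrt(30) = 5.4772

5.4772


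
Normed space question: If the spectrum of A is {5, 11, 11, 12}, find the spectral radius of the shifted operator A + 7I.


Spectrum of A + 7I = {12, 18, 18, 19}
Spectral radius = max |lambda| over the shifted spectrum
= max(12, 18, 18, 19) = 19

19


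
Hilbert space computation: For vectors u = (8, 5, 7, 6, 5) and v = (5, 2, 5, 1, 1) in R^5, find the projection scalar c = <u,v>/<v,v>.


Computing <u,v> = 8*5 + 5*2 + 7*5 + 6*1 + 5*1 = 96
Computing <v,v> = 5^2 + 2^2 + 5^2 + 1^2 + 1^2 = 56
Projection coefficient = 96/56 = 1.7143

1.7143


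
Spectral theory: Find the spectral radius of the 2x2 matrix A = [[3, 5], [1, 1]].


For a 2x2 matrix, eigenvalues satisfy lambda^2 - (trace)*lambda + det = 0
trace = 3 + 1 = 4
det = 3*1 - 5*1 = -2
discriminant = 4^2 - 4*(-2) = 24
spectral radius = max |eigenvalue| = 4.4495

4.4495


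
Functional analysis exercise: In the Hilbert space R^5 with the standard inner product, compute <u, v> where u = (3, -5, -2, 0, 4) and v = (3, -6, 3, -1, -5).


Computing the standard inner product <u, v> = sum u_i * v_i
= 3*3 + -5*-6 + -2*3 + 0*-1 + 4*-5
= 9 + 30 + -6 + 0 + -20
= 13

13


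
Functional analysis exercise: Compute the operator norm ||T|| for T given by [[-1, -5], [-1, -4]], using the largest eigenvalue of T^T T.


A^T A = [[2, 9], [9, 41]]
trace(A^T A) = 43, det(A^T A) = 1
discriminant = 43^2 - 4*1 = 1845
Largest eigenvalue of A^T A = (trace + sqrt(disc))/2 = 42.9767
||T|| = sqrt(42.9767) = 6.5557

6.5557


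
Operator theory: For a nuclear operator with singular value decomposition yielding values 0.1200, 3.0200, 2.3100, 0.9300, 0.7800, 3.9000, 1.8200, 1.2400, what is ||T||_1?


The nuclear norm is the sum of all singular values.
||T||_1 = 0.1200 + 3.0200 + 2.3100 + 0.9300 + 0.7800 + 3.9000 + 1.8200 + 1.2400
= 14.1200

14.1200


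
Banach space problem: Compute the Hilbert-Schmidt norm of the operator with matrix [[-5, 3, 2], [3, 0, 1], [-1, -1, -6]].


The Hilbert-Schmidt norm is sqrt(sum of squares of all entries).
Sum of squares = (-5)^2 + 3^2 + 2^2 + 3^2 + 0^2 + 1^2 + (-1)^2 + (-1)^2 + (-6)^2
= 25 + 9 + 4 + 9 + 0 + 1 + 1 + 1 + 36 = 86
||T||_HS = sqrt(86) = 9.2736

9.2736


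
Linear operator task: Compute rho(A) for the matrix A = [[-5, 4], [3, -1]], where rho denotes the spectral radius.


For a 2x2 matrix, eigenvalues satisfy lambda^2 - (trace)*lambda + det = 0
trace = -5 + -1 = -6
det = -5*-1 - 4*3 = -7
discriminant = (-6)^2 - 4*(-7) = 64
spectral radius = max |eigenvalue| = 7.0000

7.0000


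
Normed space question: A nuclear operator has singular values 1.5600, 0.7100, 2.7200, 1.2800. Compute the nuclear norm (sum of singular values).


The nuclear norm is the sum of all singular values.
||T||_1 = 1.5600 + 0.7100 + 2.7200 + 1.2800
= 6.2700

6.2700


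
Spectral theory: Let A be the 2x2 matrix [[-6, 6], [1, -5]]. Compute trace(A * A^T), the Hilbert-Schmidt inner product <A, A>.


trace(A * A^T) = sum of squares of all entries
= (-6)^2 + 6^2 + 1^2 + (-5)^2
= 36 + 36 + 1 + 25
= 98

98


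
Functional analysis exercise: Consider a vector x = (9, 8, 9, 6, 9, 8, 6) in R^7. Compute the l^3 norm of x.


The l^3 norm = (sum |x_i|^3)^(1/3)
Sum of 3th powers = 729 + 512 + 729 + 216 + 729 + 512 + 216 = 3643
||x||_3 = (3643)^(1/3) = 15.3870

15.3870


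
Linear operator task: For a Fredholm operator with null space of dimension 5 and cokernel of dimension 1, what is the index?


The Fredholm index is defined as ind(T) = dim(ker T) - dim(coker T)
= 5 - 1
= 4

4


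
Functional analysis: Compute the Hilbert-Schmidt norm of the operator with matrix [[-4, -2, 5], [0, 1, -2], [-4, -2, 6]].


The Hilbert-Schmidt norm is sqrt(sum of squares of all entries).
Sum of squares = (-4)^2 + (-2)^2 + 5^2 + 0^2 + 1^2 + (-2)^2 + (-4)^2 + (-2)^2 + 6^2
= 16 + 4 + 25 + 0 + 1 + 4 + 16 + 4 + 36 = 106
||T||_HS = sqrt(106) = 10.2956

10.2956


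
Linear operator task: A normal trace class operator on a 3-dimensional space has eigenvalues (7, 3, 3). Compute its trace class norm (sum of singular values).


For a normal operator, singular values equal |eigenvalues|.
Trace norm = sum |lambda_i| = 7 + 3 + 3
= 13

13


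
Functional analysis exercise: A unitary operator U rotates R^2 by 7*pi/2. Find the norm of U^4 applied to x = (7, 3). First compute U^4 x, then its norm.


U is a rotation by theta = 7*pi/2
U^4 = rotation by 4*theta = 28*pi/2 = 0*pi/2 (mod 2*pi)
cos(0*pi/2) = 1.0000, sin(0*pi/2) = 0.0000
U^4 x = (1.0000 * 7 - 0.0000 * 3, 0.0000 * 7 + 1.0000 * 3)
= (7.0000, 3.0000)
||U^4 x|| = sqrt(7.0000^2 + 3.0000^2) = sqrt(58.0000) = 7.6158

7.6158


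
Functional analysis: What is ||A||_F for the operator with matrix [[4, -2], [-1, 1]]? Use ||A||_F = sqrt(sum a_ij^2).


||A||_F^2 = sum a_ij^2
= 4^2 + (-2)^2 + (-1)^2 + 1^2
= 16 + 4 + 1 + 1 = 22
||A||_F = sqrt(22) = 4.6904

4.6904


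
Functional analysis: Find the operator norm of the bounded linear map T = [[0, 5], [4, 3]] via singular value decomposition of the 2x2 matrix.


A^T A = [[16, 12], [12, 34]]
trace(A^T A) = 50, det(A^T A) = 400
discriminant = 50^2 - 4*400 = 900
Largest eigenvalue of A^T A = (trace + sqrt(disc))/2 = 40.0000
||T|| = sqrt(40.0000) = 6.3246

6.3246


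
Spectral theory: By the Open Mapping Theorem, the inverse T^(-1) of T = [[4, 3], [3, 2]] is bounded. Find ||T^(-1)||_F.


det(T) = 4*2 - 3*3 = -1
T^(-1) = (1/-1) * [[2, -3], [-3, 4]] = [[-2.0000, 3.0000], [3.0000, -4.0000]]
||T^(-1)||_F^2 = (-2.0000)^2 + 3.0000^2 + 3.0000^2 + (-4.0000)^2 = 38.0000
||T^(-1)||_F = sqrt(38.0000) = 6.1644

6.1644


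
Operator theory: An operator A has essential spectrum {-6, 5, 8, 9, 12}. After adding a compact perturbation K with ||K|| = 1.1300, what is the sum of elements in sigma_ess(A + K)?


By Weyl's theorem, the essential spectrum is invariant under compact perturbations.
sigma_ess(A + K) = sigma_ess(A) = {-6, 5, 8, 9, 12}
Sum = -6 + 5 + 8 + 9 + 12 = 28

28


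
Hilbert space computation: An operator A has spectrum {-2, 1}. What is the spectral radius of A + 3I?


Spectrum of A + 3I = {1, 4}
Spectral radius = max |lambda| over the shifted spectrum
= max(1, 4) = 4

4


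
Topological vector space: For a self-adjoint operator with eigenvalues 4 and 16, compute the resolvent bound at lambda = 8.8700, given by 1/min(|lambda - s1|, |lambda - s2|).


dist(8.8700, {4, 16}) = min(|8.8700 - 4|, |8.8700 - 16|)
= min(4.8700, 7.1300) = 4.8700
Resolvent bound = 1/4.8700 = 0.2053

0.2053


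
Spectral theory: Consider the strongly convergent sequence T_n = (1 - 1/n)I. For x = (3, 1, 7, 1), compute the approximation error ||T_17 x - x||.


T_17 x - x = (1 - 1/17)x - x = -x/17
||x|| = sqrt(60) = 7.7460
||T_17 x - x|| = ||x||/17 = 7.7460/17 = 0.4556

0.4556


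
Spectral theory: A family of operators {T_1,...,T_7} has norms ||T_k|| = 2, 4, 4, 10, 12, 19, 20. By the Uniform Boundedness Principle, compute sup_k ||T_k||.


By the Uniform Boundedness Principle, the supremum of norms is finite.
sup_k ||T_k|| = max(2, 4, 4, 10, 12, 19, 20) = 20

20


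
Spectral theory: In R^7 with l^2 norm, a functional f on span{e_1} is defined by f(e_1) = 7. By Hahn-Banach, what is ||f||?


The norm of f is given by ||f|| = sup_{||x||=1} |f(x)|.
On span{e_1}, ||e_1|| = 1, so ||f|| = |f(e_1)| / ||e_1||
= |7| / 1 = 7.0000

7.0000


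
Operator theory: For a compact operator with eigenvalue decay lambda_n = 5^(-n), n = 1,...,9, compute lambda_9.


The eigenvalue formula gives lambda_9 = 1/5^9
= 1/1953125
= 5.1200e-07

5.1200e-07


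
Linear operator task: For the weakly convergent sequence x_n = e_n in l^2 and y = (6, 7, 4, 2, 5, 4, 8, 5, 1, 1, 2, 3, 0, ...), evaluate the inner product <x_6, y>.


x_6 = e_6 is the standard basis vector with 1 in position 6.
<x_6, y> = y_6 = 4
As n -> infinity, <x_n, y> -> 0, confirming weak convergence of (x_n) to 0.

4


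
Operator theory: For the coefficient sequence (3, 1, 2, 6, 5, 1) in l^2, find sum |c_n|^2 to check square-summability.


sum |c_n|^2 = 3^2 + 1^2 + 2^2 + 6^2 + 5^2 + 1^2
= 9 + 1 + 4 + 36 + 25 + 1
= 76

76


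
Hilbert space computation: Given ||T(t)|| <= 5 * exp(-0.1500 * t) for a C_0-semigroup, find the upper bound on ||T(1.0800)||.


||T(1.0800)|| <= 5 * exp(-0.1500 * 1.0800)
= 5 * exp(-0.1620)
= 5 * 0.8504
= 4.2522

4.2522


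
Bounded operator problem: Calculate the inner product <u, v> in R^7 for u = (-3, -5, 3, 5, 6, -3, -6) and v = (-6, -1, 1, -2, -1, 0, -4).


Computing the standard inner product <u, v> = sum u_i * v_i
= -3*-6 + -5*-1 + 3*1 + 5*-2 + 6*-1 + -3*0 + -6*-4
= 18 + 5 + 3 + -10 + -6 + 0 + 24
= 34

34


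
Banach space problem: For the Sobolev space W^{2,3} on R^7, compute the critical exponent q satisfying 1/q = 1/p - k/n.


Using the Sobolev embedding formula: 1/q = 1/p - k/n
1/q = 1/3 - 2/7 = 1/21
q = 1/(1/21) = 21

21.0000


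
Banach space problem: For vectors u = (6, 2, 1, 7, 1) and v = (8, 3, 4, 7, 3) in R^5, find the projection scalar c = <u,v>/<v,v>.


Computing <u,v> = 6*8 + 2*3 + 1*4 + 7*7 + 1*3 = 110
Computing <v,v> = 8^2 + 3^2 + 4^2 + 7^2 + 3^2 = 147
Projection coefficient = 110/147 = 0.7483

0.7483


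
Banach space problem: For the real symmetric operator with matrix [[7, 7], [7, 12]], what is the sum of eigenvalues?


For a self-adjoint (symmetric) matrix, the eigenvalues are real.
The sum of eigenvalues equals the trace of the matrix.
trace = 7 + 12 = 19

19


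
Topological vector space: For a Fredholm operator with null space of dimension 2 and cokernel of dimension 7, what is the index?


The Fredholm index is defined as ind(T) = dim(ker T) - dim(coker T)
= 2 - 7
= -5

-5


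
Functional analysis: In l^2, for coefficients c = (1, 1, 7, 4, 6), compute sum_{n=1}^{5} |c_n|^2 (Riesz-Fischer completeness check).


sum |c_n|^2 = 1^2 + 1^2 + 7^2 + 4^2 + 6^2
= 1 + 1 + 49 + 16 + 36
= 103

103


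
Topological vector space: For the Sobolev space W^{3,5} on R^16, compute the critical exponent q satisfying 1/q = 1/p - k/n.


Using the Sobolev embedding formula: 1/q = 1/p - k/n
1/q = 1/5 - 3/16 = 1/80
q = 1/(1/80) = 80

80.0000


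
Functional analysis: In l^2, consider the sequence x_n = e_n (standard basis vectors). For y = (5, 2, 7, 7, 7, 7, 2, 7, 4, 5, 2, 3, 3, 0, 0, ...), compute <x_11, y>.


x_11 = e_11 is the standard basis vector with 1 in position 11.
<x_11, y> = y_11 = 2
As n -> infinity, <x_n, y> -> 0, confirming weak convergence of (x_n) to 0.

2


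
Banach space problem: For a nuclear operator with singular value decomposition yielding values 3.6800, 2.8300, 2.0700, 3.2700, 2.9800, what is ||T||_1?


The nuclear norm is the sum of all singular values.
||T||_1 = 3.6800 + 2.8300 + 2.0700 + 3.2700 + 2.9800
= 14.8300

14.8300


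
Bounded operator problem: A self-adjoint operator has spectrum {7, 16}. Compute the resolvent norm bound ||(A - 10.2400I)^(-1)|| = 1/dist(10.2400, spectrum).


dist(10.2400, {7, 16}) = min(|10.2400 - 7|, |10.2400 - 16|)
= min(3.2400, 5.7600) = 3.2400
Resolvent bound = 1/3.2400 = 0.3086

0.3086


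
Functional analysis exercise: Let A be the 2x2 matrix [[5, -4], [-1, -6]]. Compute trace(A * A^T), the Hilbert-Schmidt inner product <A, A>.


trace(A * A^T) = sum of squares of all entries
= 5^2 + (-4)^2 + (-1)^2 + (-6)^2
= 25 + 16 + 1 + 36
= 78

78


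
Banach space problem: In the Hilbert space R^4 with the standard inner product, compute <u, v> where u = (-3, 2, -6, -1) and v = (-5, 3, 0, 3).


Computing the standard inner product <u, v> = sum u_i * v_i
= -3*-5 + 2*3 + -6*0 + -1*3
= 15 + 6 + 0 + -3
= 18

18


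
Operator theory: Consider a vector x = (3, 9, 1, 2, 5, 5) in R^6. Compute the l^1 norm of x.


The l^1 norm equals the sum of absolute values of all components.
||x||_1 = 3 + 9 + 1 + 2 + 5 + 5
= 25

25.0000


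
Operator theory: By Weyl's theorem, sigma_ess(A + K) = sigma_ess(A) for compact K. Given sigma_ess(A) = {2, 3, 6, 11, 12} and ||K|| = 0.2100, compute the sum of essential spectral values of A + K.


By Weyl's theorem, the essential spectrum is invariant under compact perturbations.
sigma_ess(A + K) = sigma_ess(A) = {2, 3, 6, 11, 12}
Sum = 2 + 3 + 6 + 11 + 12 = 34

34


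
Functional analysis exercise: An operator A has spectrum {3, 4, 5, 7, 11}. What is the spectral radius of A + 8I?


Spectrum of A + 8I = {11, 12, 13, 15, 19}
Spectral radius = max |lambda| over the shifted spectrum
= max(11, 12, 13, 15, 19) = 19

19


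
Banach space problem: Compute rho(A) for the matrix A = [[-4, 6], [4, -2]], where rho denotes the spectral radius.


For a 2x2 matrix, eigenvalues satisfy lambda^2 - (trace)*lambda + det = 0
trace = -4 + -2 = -6
det = -4*-2 - 6*4 = -16
discriminant = (-6)^2 - 4*(-16) = 100
spectral radius = max |eigenvalue| = 8.0000

8.0000


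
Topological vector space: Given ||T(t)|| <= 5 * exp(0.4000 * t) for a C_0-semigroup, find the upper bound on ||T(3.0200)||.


||T(3.0200)|| <= 5 * exp(0.4000 * 3.0200)
= 5 * exp(1.2080)
= 5 * 3.3468
= 16.7339

16.7339


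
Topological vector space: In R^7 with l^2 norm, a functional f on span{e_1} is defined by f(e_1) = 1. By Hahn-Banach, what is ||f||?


The norm of f is given by ||f|| = sup_{||x||=1} |f(x)|.
On span{e_1}, ||e_1|| = 1, so ||f|| = |f(e_1)| / ||e_1||
= |1| / 1 = 1.0000

1.0000


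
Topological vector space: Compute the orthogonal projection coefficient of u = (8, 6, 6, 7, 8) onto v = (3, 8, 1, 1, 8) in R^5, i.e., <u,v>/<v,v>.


Computing <u,v> = 8*3 + 6*8 + 6*1 + 7*1 + 8*8 = 149
Computing <v,v> = 3^2 + 8^2 + 1^2 + 1^2 + 8^2 = 139
Projection coefficient = 149/139 = 1.0719

1.0719


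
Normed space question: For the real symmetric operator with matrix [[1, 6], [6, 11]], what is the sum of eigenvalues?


For a self-adjoint (symmetric) matrix, the eigenvalues are real.
The sum of eigenvalues equals the trace of the matrix.
trace = 1 + 11 = 12

12


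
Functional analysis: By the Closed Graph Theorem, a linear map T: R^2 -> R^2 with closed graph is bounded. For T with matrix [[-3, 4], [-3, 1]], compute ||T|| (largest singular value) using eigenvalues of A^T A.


A^T A = [[18, -15], [-15, 17]]
trace(A^T A) = 35, det(A^T A) = 81
discriminant = 35^2 - 4*81 = 901
Largest eigenvalue of A^T A = (trace + sqrt(disc))/2 = 32.5083
||T|| = sqrt(32.5083) = 5.7016

5.7016


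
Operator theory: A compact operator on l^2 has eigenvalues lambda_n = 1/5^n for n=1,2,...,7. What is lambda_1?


The eigenvalue formula gives lambda_1 = 1/5^1
= 1/5
= 0.2000

0.2000


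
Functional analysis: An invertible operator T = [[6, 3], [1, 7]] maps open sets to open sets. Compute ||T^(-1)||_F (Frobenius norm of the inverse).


det(T) = 6*7 - 3*1 = 39
T^(-1) = (1/39) * [[7, -3], [-1, 6]] = [[0.1795, -0.0769], [-0.0256, 0.1538]]
||T^(-1)||_F^2 = 0.1795^2 + (-0.0769)^2 + (-0.0256)^2 + 0.1538^2 = 0.0625
||T^(-1)||_F = sqrt(0.0625) = 0.2499

0.2499


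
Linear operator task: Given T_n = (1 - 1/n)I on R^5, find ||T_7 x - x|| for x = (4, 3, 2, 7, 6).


T_7 x - x = (1 - 1/7)x - x = -x/7
||x|| = sqrt(114) = 10.6771
||T_7 x - x|| = ||x||/7 = 10.6771/7 = 1.5253

1.5253


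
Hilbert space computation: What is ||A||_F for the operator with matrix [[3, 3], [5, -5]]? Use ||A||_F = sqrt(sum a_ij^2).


||A||_F^2 = sum a_ij^2
= 3^2 + 3^2 + 5^2 + (-5)^2
= 9 + 9 + 25 + 25 = 68
||A||_F = sqrt(68) = 8.2462

8.2462


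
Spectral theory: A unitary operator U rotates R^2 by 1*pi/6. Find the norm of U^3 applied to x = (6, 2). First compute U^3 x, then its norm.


U is a rotation by theta = 1*pi/6
U^3 = rotation by 3*theta = 3*pi/6
cos(3*pi/6) = 0.0000, sin(3*pi/6) = 1.0000
U^3 x = (0.0000 * 6 - 1.0000 * 2, 1.0000 * 6 + 0.0000 * 2)
= (-2.0000, 6.0000)
||U^3 x|| = sqrt((-2.0000)^2 + 6.0000^2) = sqrt(40.0000) = 6.3246

6.3246
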